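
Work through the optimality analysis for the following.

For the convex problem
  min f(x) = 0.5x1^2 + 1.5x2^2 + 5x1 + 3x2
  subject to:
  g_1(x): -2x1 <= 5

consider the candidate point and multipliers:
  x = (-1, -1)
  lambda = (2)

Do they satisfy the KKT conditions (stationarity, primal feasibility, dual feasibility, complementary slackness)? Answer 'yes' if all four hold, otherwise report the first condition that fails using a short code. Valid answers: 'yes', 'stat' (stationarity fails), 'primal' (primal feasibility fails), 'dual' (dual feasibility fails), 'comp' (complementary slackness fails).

Gradient of f: grad f(x) = Q x + c = (4, 0)
Constraint values g_i(x) = a_i^T x - b_i:
  g_1((-1, -1)) = -3
Stationarity residual: grad f(x) + sum_i lambda_i a_i = (0, 0)
  -> stationarity OK
Primal feasibility (all g_i <= 0): OK
Dual feasibility (all lambda_i >= 0): OK
Complementary slackness (lambda_i * g_i(x) = 0 for all i): FAILS

Verdict: the first failing condition is complementary_slackness -> comp.

comp


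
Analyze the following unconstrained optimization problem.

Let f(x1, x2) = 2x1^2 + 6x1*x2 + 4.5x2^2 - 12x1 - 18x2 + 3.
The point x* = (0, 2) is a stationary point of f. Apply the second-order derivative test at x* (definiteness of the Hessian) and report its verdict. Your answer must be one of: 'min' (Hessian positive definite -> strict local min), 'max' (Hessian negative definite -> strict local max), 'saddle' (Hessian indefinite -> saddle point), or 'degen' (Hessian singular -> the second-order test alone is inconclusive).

Compute the Hessian H = grad^2 f:
  H = [[4, 6], [6, 9]]
Verify stationarity: grad f(x*) = H x* + g = (0, 0).
Eigenvalues of H: 0, 13.
H has a zero eigenvalue (singular; positive semidefinite but not definite), so H is neither positive definite, negative definite, nor indefinite. The second-order test alone is inconclusive -> degen.
(Indeed, f is constant along the null direction of H through x*, so x* is not a strict local extremum.)

degen


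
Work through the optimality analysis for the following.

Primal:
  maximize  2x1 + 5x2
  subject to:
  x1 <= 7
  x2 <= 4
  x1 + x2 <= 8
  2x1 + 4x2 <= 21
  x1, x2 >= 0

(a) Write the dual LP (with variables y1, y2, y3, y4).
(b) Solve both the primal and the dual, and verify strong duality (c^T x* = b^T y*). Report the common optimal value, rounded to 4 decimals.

The standard primal-dual pair for 'max c^T x s.t. A x <= b, x >= 0' is:
  Dual:  min b^T y  s.t.  A^T y >= c,  y >= 0.

So the dual LP is:
  minimize  7y1 + 4y2 + 8y3 + 21y4
  subject to:
    y1 + y3 + 2y4 >= 2
    y2 + y3 + 4y4 >= 5
    y1, y2, y3, y4 >= 0

Solving the primal: x* = (2.5, 4).
  primal value c^T x* = 25.
Solving the dual: y* = (0, 1, 0, 1).
  dual value b^T y* = 25.
Strong duality: c^T x* = b^T y*. Confirmed.

25


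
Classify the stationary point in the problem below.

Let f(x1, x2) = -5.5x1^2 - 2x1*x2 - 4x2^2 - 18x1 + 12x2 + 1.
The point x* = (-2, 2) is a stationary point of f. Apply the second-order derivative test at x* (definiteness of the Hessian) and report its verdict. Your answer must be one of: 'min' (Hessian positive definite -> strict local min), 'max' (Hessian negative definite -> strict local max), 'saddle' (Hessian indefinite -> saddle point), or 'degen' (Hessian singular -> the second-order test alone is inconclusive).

Compute the Hessian H = grad^2 f:
  H = [[-11, -2], [-2, -8]]
Verify stationarity: grad f(x*) = H x* + g = (0, 0).
Eigenvalues of H: -12, -7.
Both eigenvalues < 0, so H is negative definite -> x* is a strict local max.

max


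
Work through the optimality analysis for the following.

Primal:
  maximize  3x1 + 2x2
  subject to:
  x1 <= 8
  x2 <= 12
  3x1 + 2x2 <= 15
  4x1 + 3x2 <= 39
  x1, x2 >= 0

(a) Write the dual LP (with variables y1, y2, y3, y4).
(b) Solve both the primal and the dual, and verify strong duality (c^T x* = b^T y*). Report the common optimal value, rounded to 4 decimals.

The standard primal-dual pair for 'max c^T x s.t. A x <= b, x >= 0' is:
  Dual:  min b^T y  s.t.  A^T y >= c,  y >= 0.

So the dual LP is:
  minimize  8y1 + 12y2 + 15y3 + 39y4
  subject to:
    y1 + 3y3 + 4y4 >= 3
    y2 + 2y3 + 3y4 >= 2
    y1, y2, y3, y4 >= 0

Solving the primal: x* = (5, 0).
  primal value c^T x* = 15.
Solving the dual: y* = (0, 0, 1, 0).
  dual value b^T y* = 15.
Strong duality: c^T x* = b^T y*. Confirmed.

15


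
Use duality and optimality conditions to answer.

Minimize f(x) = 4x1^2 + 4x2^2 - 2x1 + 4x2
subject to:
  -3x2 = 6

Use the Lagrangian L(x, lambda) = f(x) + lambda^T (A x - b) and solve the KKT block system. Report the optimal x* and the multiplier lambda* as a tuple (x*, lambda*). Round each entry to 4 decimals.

Form the Lagrangian:
  L(x, lambda) = (1/2) x^T Q x + c^T x + lambda^T (A x - b)
Stationarity (grad_x L = 0): Q x + c + A^T lambda = 0.
Primal feasibility: A x = b.

This gives the KKT block system:
  [ Q   A^T ] [ x     ]   [-c ]
  [ A    0  ] [ lambda ] = [ b ]

Solving the linear system:
  x*      = (0.25, -2)
  lambda* = (-4)
  f(x*)   = 7.75

x* = (0.25, -2), lambda* = (-4)


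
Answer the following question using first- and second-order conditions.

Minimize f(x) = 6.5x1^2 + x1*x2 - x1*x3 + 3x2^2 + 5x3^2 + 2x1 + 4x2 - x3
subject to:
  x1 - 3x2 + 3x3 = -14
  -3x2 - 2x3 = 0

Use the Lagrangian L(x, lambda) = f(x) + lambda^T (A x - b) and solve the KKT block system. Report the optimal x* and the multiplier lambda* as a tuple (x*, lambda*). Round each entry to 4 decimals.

Form the Lagrangian:
  L(x, lambda) = (1/2) x^T Q x + c^T x + lambda^T (A x - b)
Stationarity (grad_x L = 0): Q x + c + A^T lambda = 0.
Primal feasibility: A x = b.

This gives the KKT block system:
  [ Q   A^T ] [ x     ]   [-c ]
  [ A    0  ] [ lambda ] = [ b ]

Solving the linear system:
  x*      = (-1.0226, 1.7303, -2.5955)
  lambda* = (6.9677, -2.5146)
  f(x*)   = 52.5097

x* = (-1.0226, 1.7303, -2.5955), lambda* = (6.9677, -2.5146)


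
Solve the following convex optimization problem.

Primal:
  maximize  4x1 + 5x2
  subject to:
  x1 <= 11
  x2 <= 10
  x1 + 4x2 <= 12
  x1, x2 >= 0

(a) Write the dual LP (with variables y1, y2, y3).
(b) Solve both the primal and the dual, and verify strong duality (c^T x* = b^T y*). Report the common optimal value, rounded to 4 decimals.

The standard primal-dual pair for 'max c^T x s.t. A x <= b, x >= 0' is:
  Dual:  min b^T y  s.t.  A^T y >= c,  y >= 0.

So the dual LP is:
  minimize  11y1 + 10y2 + 12y3
  subject to:
    y1 + y3 >= 4
    y2 + 4y3 >= 5
    y1, y2, y3 >= 0

Solving the primal: x* = (11, 0.25).
  primal value c^T x* = 45.25.
Solving the dual: y* = (2.75, 0, 1.25).
  dual value b^T y* = 45.25.
Strong duality: c^T x* = b^T y*. Confirmed.

45.25


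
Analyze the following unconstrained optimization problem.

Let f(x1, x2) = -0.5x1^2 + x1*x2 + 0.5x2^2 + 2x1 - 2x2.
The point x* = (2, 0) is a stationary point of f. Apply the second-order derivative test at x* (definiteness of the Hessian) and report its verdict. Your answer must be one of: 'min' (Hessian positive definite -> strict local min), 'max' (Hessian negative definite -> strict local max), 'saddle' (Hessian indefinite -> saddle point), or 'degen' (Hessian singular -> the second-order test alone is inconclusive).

Compute the Hessian H = grad^2 f:
  H = [[-1, 1], [1, 1]]
Verify stationarity: grad f(x*) = H x* + g = (0, 0).
Eigenvalues of H: -1.4142, 1.4142.
Eigenvalues have mixed signs, so H is indefinite -> x* is a saddle point.

saddle


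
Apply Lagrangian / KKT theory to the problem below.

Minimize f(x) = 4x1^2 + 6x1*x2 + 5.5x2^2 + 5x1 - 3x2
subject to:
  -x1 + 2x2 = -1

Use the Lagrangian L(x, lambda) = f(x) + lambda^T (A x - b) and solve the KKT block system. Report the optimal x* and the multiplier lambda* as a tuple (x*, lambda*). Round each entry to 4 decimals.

Form the Lagrangian:
  L(x, lambda) = (1/2) x^T Q x + c^T x + lambda^T (A x - b)
Stationarity (grad_x L = 0): Q x + c + A^T lambda = 0.
Primal feasibility: A x = b.

This gives the KKT block system:
  [ Q   A^T ] [ x     ]   [-c ]
  [ A    0  ] [ lambda ] = [ b ]

Solving the linear system:
  x*      = (0.1343, -0.4328)
  lambda* = (3.4776)
  f(x*)   = 2.7239

x* = (0.1343, -0.4328), lambda* = (3.4776)


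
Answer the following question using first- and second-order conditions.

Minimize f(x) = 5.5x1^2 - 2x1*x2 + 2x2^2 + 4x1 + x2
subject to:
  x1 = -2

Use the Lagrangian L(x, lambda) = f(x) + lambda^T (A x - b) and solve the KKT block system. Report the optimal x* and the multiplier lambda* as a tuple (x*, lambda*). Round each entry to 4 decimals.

Form the Lagrangian:
  L(x, lambda) = (1/2) x^T Q x + c^T x + lambda^T (A x - b)
Stationarity (grad_x L = 0): Q x + c + A^T lambda = 0.
Primal feasibility: A x = b.

This gives the KKT block system:
  [ Q   A^T ] [ x     ]   [-c ]
  [ A    0  ] [ lambda ] = [ b ]

Solving the linear system:
  x*      = (-2, -1.25)
  lambda* = (15.5)
  f(x*)   = 10.875

x* = (-2, -1.25), lambda* = (15.5)


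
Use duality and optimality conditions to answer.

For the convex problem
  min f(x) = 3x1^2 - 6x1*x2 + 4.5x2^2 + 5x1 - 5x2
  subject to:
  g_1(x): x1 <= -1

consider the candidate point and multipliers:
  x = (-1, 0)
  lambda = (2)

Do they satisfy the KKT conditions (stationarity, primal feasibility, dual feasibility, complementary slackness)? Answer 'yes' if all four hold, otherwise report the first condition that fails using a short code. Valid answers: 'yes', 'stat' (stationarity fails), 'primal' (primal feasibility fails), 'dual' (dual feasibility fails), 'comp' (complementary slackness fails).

Gradient of f: grad f(x) = Q x + c = (-1, 1)
Constraint values g_i(x) = a_i^T x - b_i:
  g_1((-1, 0)) = 0
Stationarity residual: grad f(x) + sum_i lambda_i a_i = (1, 1)
  -> stationarity FAILS
Primal feasibility (all g_i <= 0): OK
Dual feasibility (all lambda_i >= 0): OK
Complementary slackness (lambda_i * g_i(x) = 0 for all i): OK

Verdict: the first failing condition is stationarity -> stat.

stat


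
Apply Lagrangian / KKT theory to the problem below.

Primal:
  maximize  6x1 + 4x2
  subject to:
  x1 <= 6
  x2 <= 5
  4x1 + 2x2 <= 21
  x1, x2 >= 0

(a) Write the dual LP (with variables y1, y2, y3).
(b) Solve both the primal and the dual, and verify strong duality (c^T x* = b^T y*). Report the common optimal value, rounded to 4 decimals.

The standard primal-dual pair for 'max c^T x s.t. A x <= b, x >= 0' is:
  Dual:  min b^T y  s.t.  A^T y >= c,  y >= 0.

So the dual LP is:
  minimize  6y1 + 5y2 + 21y3
  subject to:
    y1 + 4y3 >= 6
    y2 + 2y3 >= 4
    y1, y2, y3 >= 0

Solving the primal: x* = (2.75, 5).
  primal value c^T x* = 36.5.
Solving the dual: y* = (0, 1, 1.5).
  dual value b^T y* = 36.5.
Strong duality: c^T x* = b^T y*. Confirmed.

36.5


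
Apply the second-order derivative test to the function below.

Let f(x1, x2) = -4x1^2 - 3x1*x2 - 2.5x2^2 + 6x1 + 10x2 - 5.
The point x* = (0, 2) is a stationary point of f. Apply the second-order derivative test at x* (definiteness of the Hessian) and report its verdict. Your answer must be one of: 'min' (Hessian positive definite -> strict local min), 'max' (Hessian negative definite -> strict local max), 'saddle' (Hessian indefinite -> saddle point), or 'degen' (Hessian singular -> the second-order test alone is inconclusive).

Compute the Hessian H = grad^2 f:
  H = [[-8, -3], [-3, -5]]
Verify stationarity: grad f(x*) = H x* + g = (0, 0).
Eigenvalues of H: -9.8541, -3.1459.
Both eigenvalues < 0, so H is negative definite -> x* is a strict local max.

max


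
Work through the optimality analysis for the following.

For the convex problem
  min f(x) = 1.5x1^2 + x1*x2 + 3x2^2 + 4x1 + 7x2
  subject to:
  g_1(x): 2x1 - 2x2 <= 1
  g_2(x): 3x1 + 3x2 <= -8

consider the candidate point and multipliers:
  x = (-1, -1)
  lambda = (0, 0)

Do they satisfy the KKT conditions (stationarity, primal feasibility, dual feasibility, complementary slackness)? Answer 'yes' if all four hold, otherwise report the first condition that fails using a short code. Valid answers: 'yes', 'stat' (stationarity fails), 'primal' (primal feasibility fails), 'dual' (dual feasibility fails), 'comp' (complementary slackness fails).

Gradient of f: grad f(x) = Q x + c = (0, 0)
Constraint values g_i(x) = a_i^T x - b_i:
  g_1((-1, -1)) = -1
  g_2((-1, -1)) = 2
Stationarity residual: grad f(x) + sum_i lambda_i a_i = (0, 0)
  -> stationarity OK
Primal feasibility (all g_i <= 0): FAILS
Dual feasibility (all lambda_i >= 0): OK
Complementary slackness (lambda_i * g_i(x) = 0 for all i): OK

Verdict: the first failing condition is primal_feasibility -> primal.

primal


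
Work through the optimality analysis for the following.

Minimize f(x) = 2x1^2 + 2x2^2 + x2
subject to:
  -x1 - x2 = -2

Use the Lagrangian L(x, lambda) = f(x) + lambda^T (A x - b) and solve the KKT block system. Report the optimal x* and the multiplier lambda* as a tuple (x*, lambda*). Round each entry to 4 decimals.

Form the Lagrangian:
  L(x, lambda) = (1/2) x^T Q x + c^T x + lambda^T (A x - b)
Stationarity (grad_x L = 0): Q x + c + A^T lambda = 0.
Primal feasibility: A x = b.

This gives the KKT block system:
  [ Q   A^T ] [ x     ]   [-c ]
  [ A    0  ] [ lambda ] = [ b ]

Solving the linear system:
  x*      = (1.125, 0.875)
  lambda* = (4.5)
  f(x*)   = 4.9375

x* = (1.125, 0.875), lambda* = (4.5)


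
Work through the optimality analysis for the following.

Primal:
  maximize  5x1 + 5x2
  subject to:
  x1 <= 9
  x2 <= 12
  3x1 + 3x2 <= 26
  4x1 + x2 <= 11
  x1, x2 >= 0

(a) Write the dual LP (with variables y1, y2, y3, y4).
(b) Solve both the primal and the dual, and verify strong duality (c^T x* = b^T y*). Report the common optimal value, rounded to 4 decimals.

The standard primal-dual pair for 'max c^T x s.t. A x <= b, x >= 0' is:
  Dual:  min b^T y  s.t.  A^T y >= c,  y >= 0.

So the dual LP is:
  minimize  9y1 + 12y2 + 26y3 + 11y4
  subject to:
    y1 + 3y3 + 4y4 >= 5
    y2 + 3y3 + y4 >= 5
    y1, y2, y3, y4 >= 0

Solving the primal: x* = (0.7778, 7.8889).
  primal value c^T x* = 43.3333.
Solving the dual: y* = (0, 0, 1.6667, 0).
  dual value b^T y* = 43.3333.
Strong duality: c^T x* = b^T y*. Confirmed.

43.3333


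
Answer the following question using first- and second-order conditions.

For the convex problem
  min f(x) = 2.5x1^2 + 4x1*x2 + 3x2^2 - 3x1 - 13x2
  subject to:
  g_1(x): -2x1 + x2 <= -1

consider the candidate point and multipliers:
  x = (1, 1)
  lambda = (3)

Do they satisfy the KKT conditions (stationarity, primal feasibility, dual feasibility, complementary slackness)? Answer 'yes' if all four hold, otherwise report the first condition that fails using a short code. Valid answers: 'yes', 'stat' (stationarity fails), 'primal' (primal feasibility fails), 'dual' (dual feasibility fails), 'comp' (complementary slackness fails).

Gradient of f: grad f(x) = Q x + c = (6, -3)
Constraint values g_i(x) = a_i^T x - b_i:
  g_1((1, 1)) = 0
Stationarity residual: grad f(x) + sum_i lambda_i a_i = (0, 0)
  -> stationarity OK
Primal feasibility (all g_i <= 0): OK
Dual feasibility (all lambda_i >= 0): OK
Complementary slackness (lambda_i * g_i(x) = 0 for all i): OK

Verdict: yes, KKT holds.

yes


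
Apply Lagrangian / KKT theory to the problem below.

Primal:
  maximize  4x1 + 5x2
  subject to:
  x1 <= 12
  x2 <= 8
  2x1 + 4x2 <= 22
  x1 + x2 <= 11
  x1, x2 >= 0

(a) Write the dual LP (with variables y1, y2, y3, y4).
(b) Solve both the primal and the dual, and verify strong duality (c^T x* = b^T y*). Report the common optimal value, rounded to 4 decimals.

The standard primal-dual pair for 'max c^T x s.t. A x <= b, x >= 0' is:
  Dual:  min b^T y  s.t.  A^T y >= c,  y >= 0.

So the dual LP is:
  minimize  12y1 + 8y2 + 22y3 + 11y4
  subject to:
    y1 + 2y3 + y4 >= 4
    y2 + 4y3 + y4 >= 5
    y1, y2, y3, y4 >= 0

Solving the primal: x* = (11, 0).
  primal value c^T x* = 44.
Solving the dual: y* = (0, 0, 0.5, 3).
  dual value b^T y* = 44.
Strong duality: c^T x* = b^T y*. Confirmed.

44


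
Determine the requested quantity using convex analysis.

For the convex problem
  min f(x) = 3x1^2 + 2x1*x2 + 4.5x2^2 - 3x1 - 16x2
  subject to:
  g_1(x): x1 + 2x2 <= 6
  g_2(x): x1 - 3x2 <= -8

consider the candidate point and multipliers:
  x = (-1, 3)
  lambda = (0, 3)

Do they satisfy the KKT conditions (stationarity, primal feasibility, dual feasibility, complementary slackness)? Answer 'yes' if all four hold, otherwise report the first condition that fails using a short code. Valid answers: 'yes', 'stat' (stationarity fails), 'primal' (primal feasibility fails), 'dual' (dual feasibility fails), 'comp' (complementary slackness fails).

Gradient of f: grad f(x) = Q x + c = (-3, 9)
Constraint values g_i(x) = a_i^T x - b_i:
  g_1((-1, 3)) = -1
  g_2((-1, 3)) = -2
Stationarity residual: grad f(x) + sum_i lambda_i a_i = (0, 0)
  -> stationarity OK
Primal feasibility (all g_i <= 0): OK
Dual feasibility (all lambda_i >= 0): OK
Complementary slackness (lambda_i * g_i(x) = 0 for all i): FAILS

Verdict: the first failing condition is complementary_slackness -> comp.

comp


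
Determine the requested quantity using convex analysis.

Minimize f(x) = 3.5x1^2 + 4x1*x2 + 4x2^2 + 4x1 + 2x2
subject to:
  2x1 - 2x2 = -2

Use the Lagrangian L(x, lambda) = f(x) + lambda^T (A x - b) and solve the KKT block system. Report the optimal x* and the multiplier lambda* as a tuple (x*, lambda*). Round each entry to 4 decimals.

Form the Lagrangian:
  L(x, lambda) = (1/2) x^T Q x + c^T x + lambda^T (A x - b)
Stationarity (grad_x L = 0): Q x + c + A^T lambda = 0.
Primal feasibility: A x = b.

This gives the KKT block system:
  [ Q   A^T ] [ x     ]   [-c ]
  [ A    0  ] [ lambda ] = [ b ]

Solving the linear system:
  x*      = (-0.7826, 0.2174)
  lambda* = (0.3043)
  f(x*)   = -1.0435

x* = (-0.7826, 0.2174), lambda* = (0.3043)


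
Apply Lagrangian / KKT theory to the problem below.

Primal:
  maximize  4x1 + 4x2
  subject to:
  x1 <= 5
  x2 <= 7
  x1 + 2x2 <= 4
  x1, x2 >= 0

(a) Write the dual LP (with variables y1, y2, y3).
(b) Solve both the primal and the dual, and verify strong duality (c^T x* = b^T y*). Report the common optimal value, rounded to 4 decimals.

The standard primal-dual pair for 'max c^T x s.t. A x <= b, x >= 0' is:
  Dual:  min b^T y  s.t.  A^T y >= c,  y >= 0.

So the dual LP is:
  minimize  5y1 + 7y2 + 4y3
  subject to:
    y1 + y3 >= 4
    y2 + 2y3 >= 4
    y1, y2, y3 >= 0

Solving the primal: x* = (4, 0).
  primal value c^T x* = 16.
Solving the dual: y* = (0, 0, 4).
  dual value b^T y* = 16.
Strong duality: c^T x* = b^T y*. Confirmed.

16


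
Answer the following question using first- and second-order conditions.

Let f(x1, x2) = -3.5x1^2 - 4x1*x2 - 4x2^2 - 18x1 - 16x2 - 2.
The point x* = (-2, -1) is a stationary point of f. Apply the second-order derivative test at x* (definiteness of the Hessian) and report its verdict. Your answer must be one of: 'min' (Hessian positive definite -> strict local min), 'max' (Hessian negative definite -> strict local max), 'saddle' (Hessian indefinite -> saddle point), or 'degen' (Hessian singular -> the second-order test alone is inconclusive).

Compute the Hessian H = grad^2 f:
  H = [[-7, -4], [-4, -8]]
Verify stationarity: grad f(x*) = H x* + g = (0, 0).
Eigenvalues of H: -11.5311, -3.4689.
Both eigenvalues < 0, so H is negative definite -> x* is a strict local max.

max


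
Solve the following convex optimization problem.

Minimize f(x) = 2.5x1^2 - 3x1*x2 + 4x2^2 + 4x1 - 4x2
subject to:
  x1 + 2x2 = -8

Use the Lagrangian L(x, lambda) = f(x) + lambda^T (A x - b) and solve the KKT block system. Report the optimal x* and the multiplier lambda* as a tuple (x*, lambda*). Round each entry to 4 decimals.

Form the Lagrangian:
  L(x, lambda) = (1/2) x^T Q x + c^T x + lambda^T (A x - b)
Stationarity (grad_x L = 0): Q x + c + A^T lambda = 0.
Primal feasibility: A x = b.

This gives the KKT block system:
  [ Q   A^T ] [ x     ]   [-c ]
  [ A    0  ] [ lambda ] = [ b ]

Solving the linear system:
  x*      = (-3.4, -2.3)
  lambda* = (6.1)
  f(x*)   = 22.2

x* = (-3.4, -2.3), lambda* = (6.1)


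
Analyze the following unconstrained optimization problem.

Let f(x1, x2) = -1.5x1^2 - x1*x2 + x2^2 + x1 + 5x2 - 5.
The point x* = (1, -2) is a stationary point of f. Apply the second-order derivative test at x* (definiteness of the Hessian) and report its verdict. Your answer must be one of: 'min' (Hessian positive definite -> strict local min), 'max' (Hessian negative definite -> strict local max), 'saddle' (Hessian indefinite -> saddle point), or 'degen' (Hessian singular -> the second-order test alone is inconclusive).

Compute the Hessian H = grad^2 f:
  H = [[-3, -1], [-1, 2]]
Verify stationarity: grad f(x*) = H x* + g = (0, 0).
Eigenvalues of H: -3.1926, 2.1926.
Eigenvalues have mixed signs, so H is indefinite -> x* is a saddle point.

saddle


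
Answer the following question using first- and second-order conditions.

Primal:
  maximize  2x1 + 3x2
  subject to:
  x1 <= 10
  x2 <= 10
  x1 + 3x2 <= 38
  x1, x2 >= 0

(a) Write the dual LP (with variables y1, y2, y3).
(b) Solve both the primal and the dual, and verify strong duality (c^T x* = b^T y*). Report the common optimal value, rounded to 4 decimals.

The standard primal-dual pair for 'max c^T x s.t. A x <= b, x >= 0' is:
  Dual:  min b^T y  s.t.  A^T y >= c,  y >= 0.

So the dual LP is:
  minimize  10y1 + 10y2 + 38y3
  subject to:
    y1 + y3 >= 2
    y2 + 3y3 >= 3
    y1, y2, y3 >= 0

Solving the primal: x* = (10, 9.3333).
  primal value c^T x* = 48.
Solving the dual: y* = (1, 0, 1).
  dual value b^T y* = 48.
Strong duality: c^T x* = b^T y*. Confirmed.

48


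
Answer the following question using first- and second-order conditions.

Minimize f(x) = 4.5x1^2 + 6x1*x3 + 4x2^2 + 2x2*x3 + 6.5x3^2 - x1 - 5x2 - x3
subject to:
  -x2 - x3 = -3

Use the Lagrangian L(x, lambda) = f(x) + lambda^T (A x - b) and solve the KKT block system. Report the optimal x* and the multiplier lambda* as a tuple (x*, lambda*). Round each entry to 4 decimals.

Form the Lagrangian:
  L(x, lambda) = (1/2) x^T Q x + c^T x + lambda^T (A x - b)
Stationarity (grad_x L = 0): Q x + c + A^T lambda = 0.
Primal feasibility: A x = b.

This gives the KKT block system:
  [ Q   A^T ] [ x     ]   [-c ]
  [ A    0  ] [ lambda ] = [ b ]

Solving the linear system:
  x*      = (-0.5726, 1.9744, 1.0256)
  lambda* = (12.8462)
  f(x*)   = 14.1068

x* = (-0.5726, 1.9744, 1.0256), lambda* = (12.8462)


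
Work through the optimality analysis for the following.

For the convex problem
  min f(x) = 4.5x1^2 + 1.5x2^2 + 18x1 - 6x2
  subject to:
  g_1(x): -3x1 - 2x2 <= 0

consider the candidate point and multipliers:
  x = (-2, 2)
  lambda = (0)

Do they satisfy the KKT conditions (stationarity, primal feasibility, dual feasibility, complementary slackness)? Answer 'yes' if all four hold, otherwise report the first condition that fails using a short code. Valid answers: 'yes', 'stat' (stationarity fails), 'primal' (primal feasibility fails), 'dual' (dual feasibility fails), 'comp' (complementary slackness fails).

Gradient of f: grad f(x) = Q x + c = (0, 0)
Constraint values g_i(x) = a_i^T x - b_i:
  g_1((-2, 2)) = 2
Stationarity residual: grad f(x) + sum_i lambda_i a_i = (0, 0)
  -> stationarity OK
Primal feasibility (all g_i <= 0): FAILS
Dual feasibility (all lambda_i >= 0): OK
Complementary slackness (lambda_i * g_i(x) = 0 for all i): OK

Verdict: the first failing condition is primal_feasibility -> primal.

primal


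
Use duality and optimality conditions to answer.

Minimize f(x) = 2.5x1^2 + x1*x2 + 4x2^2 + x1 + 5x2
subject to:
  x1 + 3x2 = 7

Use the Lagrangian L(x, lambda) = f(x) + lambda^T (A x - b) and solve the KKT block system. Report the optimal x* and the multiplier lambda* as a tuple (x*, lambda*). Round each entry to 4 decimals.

Form the Lagrangian:
  L(x, lambda) = (1/2) x^T Q x + c^T x + lambda^T (A x - b)
Stationarity (grad_x L = 0): Q x + c + A^T lambda = 0.
Primal feasibility: A x = b.

This gives the KKT block system:
  [ Q   A^T ] [ x     ]   [-c ]
  [ A    0  ] [ lambda ] = [ b ]

Solving the linear system:
  x*      = (0.8723, 2.0426)
  lambda* = (-7.4043)
  f(x*)   = 31.4574

x* = (0.8723, 2.0426), lambda* = (-7.4043)


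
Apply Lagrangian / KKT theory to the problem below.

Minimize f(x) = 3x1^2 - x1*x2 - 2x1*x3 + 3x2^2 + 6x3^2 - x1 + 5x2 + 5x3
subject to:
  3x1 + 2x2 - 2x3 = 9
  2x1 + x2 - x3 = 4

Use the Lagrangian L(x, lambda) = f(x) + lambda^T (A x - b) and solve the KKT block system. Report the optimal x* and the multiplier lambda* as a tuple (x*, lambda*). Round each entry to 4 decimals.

Form the Lagrangian:
  L(x, lambda) = (1/2) x^T Q x + c^T x + lambda^T (A x - b)
Stationarity (grad_x L = 0): Q x + c + A^T lambda = 0.
Primal feasibility: A x = b.

This gives the KKT block system:
  [ Q   A^T ] [ x     ]   [-c ]
  [ A    0  ] [ lambda ] = [ b ]

Solving the linear system:
  x*      = (-1, 3.2778, -2.7222)
  lambda* = (-56.1667, 86.6667)
  f(x*)   = 81.3056

x* = (-1, 3.2778, -2.7222), lambda* = (-56.1667, 86.6667)


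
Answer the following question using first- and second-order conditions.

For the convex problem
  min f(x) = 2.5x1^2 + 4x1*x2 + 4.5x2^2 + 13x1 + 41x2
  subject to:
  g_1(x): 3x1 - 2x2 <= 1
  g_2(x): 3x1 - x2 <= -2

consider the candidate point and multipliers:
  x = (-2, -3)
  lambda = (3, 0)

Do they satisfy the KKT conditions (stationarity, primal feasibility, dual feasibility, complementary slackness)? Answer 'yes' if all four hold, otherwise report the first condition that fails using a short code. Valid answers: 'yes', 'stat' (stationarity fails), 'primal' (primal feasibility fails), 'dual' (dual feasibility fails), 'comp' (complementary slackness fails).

Gradient of f: grad f(x) = Q x + c = (-9, 6)
Constraint values g_i(x) = a_i^T x - b_i:
  g_1((-2, -3)) = -1
  g_2((-2, -3)) = -1
Stationarity residual: grad f(x) + sum_i lambda_i a_i = (0, 0)
  -> stationarity OK
Primal feasibility (all g_i <= 0): OK
Dual feasibility (all lambda_i >= 0): OK
Complementary slackness (lambda_i * g_i(x) = 0 for all i): FAILS

Verdict: the first failing condition is complementary_slackness -> comp.

comp


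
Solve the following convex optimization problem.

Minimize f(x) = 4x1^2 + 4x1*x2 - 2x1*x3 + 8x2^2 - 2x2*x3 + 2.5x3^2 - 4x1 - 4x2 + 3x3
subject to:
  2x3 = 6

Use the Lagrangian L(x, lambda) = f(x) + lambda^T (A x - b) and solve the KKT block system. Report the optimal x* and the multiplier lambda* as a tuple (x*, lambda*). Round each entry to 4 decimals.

Form the Lagrangian:
  L(x, lambda) = (1/2) x^T Q x + c^T x + lambda^T (A x - b)
Stationarity (grad_x L = 0): Q x + c + A^T lambda = 0.
Primal feasibility: A x = b.

This gives the KKT block system:
  [ Q   A^T ] [ x     ]   [-c ]
  [ A    0  ] [ lambda ] = [ b ]

Solving the linear system:
  x*      = (1.0714, 0.3571, 3)
  lambda* = (-7.5714)
  f(x*)   = 24.3571

x* = (1.0714, 0.3571, 3), lambda* = (-7.5714)


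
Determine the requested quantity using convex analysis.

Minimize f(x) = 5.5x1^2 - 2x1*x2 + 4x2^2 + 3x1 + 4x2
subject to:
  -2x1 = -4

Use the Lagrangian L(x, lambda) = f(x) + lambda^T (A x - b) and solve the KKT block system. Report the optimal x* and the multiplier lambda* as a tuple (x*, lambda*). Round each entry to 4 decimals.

Form the Lagrangian:
  L(x, lambda) = (1/2) x^T Q x + c^T x + lambda^T (A x - b)
Stationarity (grad_x L = 0): Q x + c + A^T lambda = 0.
Primal feasibility: A x = b.

This gives the KKT block system:
  [ Q   A^T ] [ x     ]   [-c ]
  [ A    0  ] [ lambda ] = [ b ]

Solving the linear system:
  x*      = (2, 0)
  lambda* = (12.5)
  f(x*)   = 28

x* = (2, 0), lambda* = (12.5)


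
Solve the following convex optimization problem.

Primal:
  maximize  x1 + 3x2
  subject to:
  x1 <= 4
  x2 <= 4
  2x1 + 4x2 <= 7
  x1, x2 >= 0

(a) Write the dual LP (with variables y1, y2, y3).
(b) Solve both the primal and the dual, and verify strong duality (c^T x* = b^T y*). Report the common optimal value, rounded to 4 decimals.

The standard primal-dual pair for 'max c^T x s.t. A x <= b, x >= 0' is:
  Dual:  min b^T y  s.t.  A^T y >= c,  y >= 0.

So the dual LP is:
  minimize  4y1 + 4y2 + 7y3
  subject to:
    y1 + 2y3 >= 1
    y2 + 4y3 >= 3
    y1, y2, y3 >= 0

Solving the primal: x* = (0, 1.75).
  primal value c^T x* = 5.25.
Solving the dual: y* = (0, 0, 0.75).
  dual value b^T y* = 5.25.
Strong duality: c^T x* = b^T y*. Confirmed.

5.25


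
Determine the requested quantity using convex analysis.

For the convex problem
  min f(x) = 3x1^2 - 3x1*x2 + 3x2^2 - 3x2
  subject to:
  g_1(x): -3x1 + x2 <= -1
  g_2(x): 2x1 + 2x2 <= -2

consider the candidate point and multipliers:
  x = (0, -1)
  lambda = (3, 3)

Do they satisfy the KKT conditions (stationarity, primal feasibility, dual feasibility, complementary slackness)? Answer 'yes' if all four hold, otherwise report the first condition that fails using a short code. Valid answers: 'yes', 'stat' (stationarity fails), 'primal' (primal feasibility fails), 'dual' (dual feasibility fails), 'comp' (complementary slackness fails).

Gradient of f: grad f(x) = Q x + c = (3, -9)
Constraint values g_i(x) = a_i^T x - b_i:
  g_1((0, -1)) = 0
  g_2((0, -1)) = 0
Stationarity residual: grad f(x) + sum_i lambda_i a_i = (0, 0)
  -> stationarity OK
Primal feasibility (all g_i <= 0): OK
Dual feasibility (all lambda_i >= 0): OK
Complementary slackness (lambda_i * g_i(x) = 0 for all i): OK

Verdict: yes, KKT holds.

yes


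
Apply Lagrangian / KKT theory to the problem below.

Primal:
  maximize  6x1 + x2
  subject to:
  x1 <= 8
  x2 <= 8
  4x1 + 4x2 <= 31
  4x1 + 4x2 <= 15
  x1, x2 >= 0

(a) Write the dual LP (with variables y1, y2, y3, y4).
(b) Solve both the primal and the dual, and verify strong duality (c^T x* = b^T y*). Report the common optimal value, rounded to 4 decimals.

The standard primal-dual pair for 'max c^T x s.t. A x <= b, x >= 0' is:
  Dual:  min b^T y  s.t.  A^T y >= c,  y >= 0.

So the dual LP is:
  minimize  8y1 + 8y2 + 31y3 + 15y4
  subject to:
    y1 + 4y3 + 4y4 >= 6
    y2 + 4y3 + 4y4 >= 1
    y1, y2, y3, y4 >= 0

Solving the primal: x* = (3.75, 0).
  primal value c^T x* = 22.5.
Solving the dual: y* = (0, 0, 0, 1.5).
  dual value b^T y* = 22.5.
Strong duality: c^T x* = b^T y*. Confirmed.

22.5


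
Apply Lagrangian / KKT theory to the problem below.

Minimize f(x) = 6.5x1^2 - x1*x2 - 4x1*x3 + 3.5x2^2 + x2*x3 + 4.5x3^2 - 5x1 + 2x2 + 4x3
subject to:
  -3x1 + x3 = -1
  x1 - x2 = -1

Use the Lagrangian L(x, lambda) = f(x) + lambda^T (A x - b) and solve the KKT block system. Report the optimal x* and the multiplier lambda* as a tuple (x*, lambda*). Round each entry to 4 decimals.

Form the Lagrangian:
  L(x, lambda) = (1/2) x^T Q x + c^T x + lambda^T (A x - b)
Stationarity (grad_x L = 0): Q x + c + A^T lambda = 0.
Primal feasibility: A x = b.

This gives the KKT block system:
  [ Q   A^T ] [ x     ]   [-c ]
  [ A    0  ] [ lambda ] = [ b ]

Solving the linear system:
  x*      = (0.0741, 1.0741, -0.7778)
  lambda* = (2.2222, 8.6667)
  f(x*)   = 4.7778

x* = (0.0741, 1.0741, -0.7778), lambda* = (2.2222, 8.6667)


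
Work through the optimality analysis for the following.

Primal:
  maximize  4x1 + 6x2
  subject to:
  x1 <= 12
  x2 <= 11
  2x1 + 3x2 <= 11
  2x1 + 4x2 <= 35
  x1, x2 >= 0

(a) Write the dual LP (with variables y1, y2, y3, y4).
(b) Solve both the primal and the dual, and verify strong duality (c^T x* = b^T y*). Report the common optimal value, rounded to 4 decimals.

The standard primal-dual pair for 'max c^T x s.t. A x <= b, x >= 0' is:
  Dual:  min b^T y  s.t.  A^T y >= c,  y >= 0.

So the dual LP is:
  minimize  12y1 + 11y2 + 11y3 + 35y4
  subject to:
    y1 + 2y3 + 2y4 >= 4
    y2 + 3y3 + 4y4 >= 6
    y1, y2, y3, y4 >= 0

Solving the primal: x* = (5.5, 0).
  primal value c^T x* = 22.
Solving the dual: y* = (0, 0, 2, 0).
  dual value b^T y* = 22.
Strong duality: c^T x* = b^T y*. Confirmed.

22


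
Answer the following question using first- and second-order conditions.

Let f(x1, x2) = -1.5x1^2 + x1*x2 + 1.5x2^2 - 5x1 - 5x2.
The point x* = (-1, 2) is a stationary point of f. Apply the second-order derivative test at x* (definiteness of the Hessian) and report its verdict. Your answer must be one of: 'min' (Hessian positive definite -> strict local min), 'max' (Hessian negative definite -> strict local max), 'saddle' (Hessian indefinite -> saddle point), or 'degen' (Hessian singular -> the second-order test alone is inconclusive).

Compute the Hessian H = grad^2 f:
  H = [[-3, 1], [1, 3]]
Verify stationarity: grad f(x*) = H x* + g = (0, 0).
Eigenvalues of H: -3.1623, 3.1623.
Eigenvalues have mixed signs, so H is indefinite -> x* is a saddle point.

saddle


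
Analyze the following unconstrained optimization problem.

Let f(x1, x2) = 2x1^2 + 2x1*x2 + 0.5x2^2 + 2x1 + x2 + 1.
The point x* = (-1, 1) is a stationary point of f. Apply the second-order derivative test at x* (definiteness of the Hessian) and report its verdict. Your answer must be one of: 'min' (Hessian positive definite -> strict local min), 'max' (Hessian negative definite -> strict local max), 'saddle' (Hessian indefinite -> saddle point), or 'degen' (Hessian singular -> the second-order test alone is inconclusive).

Compute the Hessian H = grad^2 f:
  H = [[4, 2], [2, 1]]
Verify stationarity: grad f(x*) = H x* + g = (0, 0).
Eigenvalues of H: 0, 5.
H has a zero eigenvalue (singular; positive semidefinite but not definite), so H is neither positive definite, negative definite, nor indefinite. The second-order test alone is inconclusive -> degen.
(Indeed, f is constant along the null direction of H through x*, so x* is not a strict local extremum.)

degen


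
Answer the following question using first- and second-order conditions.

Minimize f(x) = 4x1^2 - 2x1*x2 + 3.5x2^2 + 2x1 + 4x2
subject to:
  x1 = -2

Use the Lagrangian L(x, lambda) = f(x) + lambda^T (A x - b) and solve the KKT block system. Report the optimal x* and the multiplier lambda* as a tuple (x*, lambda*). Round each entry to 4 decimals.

Form the Lagrangian:
  L(x, lambda) = (1/2) x^T Q x + c^T x + lambda^T (A x - b)
Stationarity (grad_x L = 0): Q x + c + A^T lambda = 0.
Primal feasibility: A x = b.

This gives the KKT block system:
  [ Q   A^T ] [ x     ]   [-c ]
  [ A    0  ] [ lambda ] = [ b ]

Solving the linear system:
  x*      = (-2, -1.1429)
  lambda* = (11.7143)
  f(x*)   = 7.4286

x* = (-2, -1.1429), lambda* = (11.7143)


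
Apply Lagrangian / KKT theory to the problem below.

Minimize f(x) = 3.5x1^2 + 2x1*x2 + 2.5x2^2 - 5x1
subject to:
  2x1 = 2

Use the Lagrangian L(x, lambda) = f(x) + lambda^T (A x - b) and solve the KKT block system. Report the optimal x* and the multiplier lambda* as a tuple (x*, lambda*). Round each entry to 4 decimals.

Form the Lagrangian:
  L(x, lambda) = (1/2) x^T Q x + c^T x + lambda^T (A x - b)
Stationarity (grad_x L = 0): Q x + c + A^T lambda = 0.
Primal feasibility: A x = b.

This gives the KKT block system:
  [ Q   A^T ] [ x     ]   [-c ]
  [ A    0  ] [ lambda ] = [ b ]

Solving the linear system:
  x*      = (1, -0.4)
  lambda* = (-0.6)
  f(x*)   = -1.9

x* = (1, -0.4), lambda* = (-0.6)


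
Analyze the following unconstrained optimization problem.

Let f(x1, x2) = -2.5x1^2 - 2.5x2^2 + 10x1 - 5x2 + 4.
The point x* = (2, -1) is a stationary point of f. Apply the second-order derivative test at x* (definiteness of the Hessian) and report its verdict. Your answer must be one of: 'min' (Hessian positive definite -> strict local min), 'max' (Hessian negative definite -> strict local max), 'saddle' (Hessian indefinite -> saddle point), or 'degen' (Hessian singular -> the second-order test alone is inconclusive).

Compute the Hessian H = grad^2 f:
  H = [[-5, 0], [0, -5]]
Verify stationarity: grad f(x*) = H x* + g = (0, 0).
Eigenvalues of H: -5, -5.
Both eigenvalues < 0, so H is negative definite -> x* is a strict local max.

max


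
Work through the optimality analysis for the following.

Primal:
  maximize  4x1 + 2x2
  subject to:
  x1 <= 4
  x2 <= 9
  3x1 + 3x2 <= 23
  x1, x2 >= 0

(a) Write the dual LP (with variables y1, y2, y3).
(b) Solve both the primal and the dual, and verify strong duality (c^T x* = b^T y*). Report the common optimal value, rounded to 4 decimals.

The standard primal-dual pair for 'max c^T x s.t. A x <= b, x >= 0' is:
  Dual:  min b^T y  s.t.  A^T y >= c,  y >= 0.

So the dual LP is:
  minimize  4y1 + 9y2 + 23y3
  subject to:
    y1 + 3y3 >= 4
    y2 + 3y3 >= 2
    y1, y2, y3 >= 0

Solving the primal: x* = (4, 3.6667).
  primal value c^T x* = 23.3333.
Solving the dual: y* = (2, 0, 0.6667).
  dual value b^T y* = 23.3333.
Strong duality: c^T x* = b^T y*. Confirmed.

23.3333


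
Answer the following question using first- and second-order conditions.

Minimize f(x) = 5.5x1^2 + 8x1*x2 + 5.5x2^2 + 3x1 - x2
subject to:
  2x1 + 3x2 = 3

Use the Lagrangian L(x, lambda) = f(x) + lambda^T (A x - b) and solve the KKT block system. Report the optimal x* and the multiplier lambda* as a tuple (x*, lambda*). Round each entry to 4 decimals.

Form the Lagrangian:
  L(x, lambda) = (1/2) x^T Q x + c^T x + lambda^T (A x - b)
Stationarity (grad_x L = 0): Q x + c + A^T lambda = 0.
Primal feasibility: A x = b.

This gives the KKT block system:
  [ Q   A^T ] [ x     ]   [-c ]
  [ A    0  ] [ lambda ] = [ b ]

Solving the linear system:
  x*      = (-0.8298, 1.5532)
  lambda* = (-3.1489)
  f(x*)   = 2.7021

x* = (-0.8298, 1.5532), lambda* = (-3.1489)


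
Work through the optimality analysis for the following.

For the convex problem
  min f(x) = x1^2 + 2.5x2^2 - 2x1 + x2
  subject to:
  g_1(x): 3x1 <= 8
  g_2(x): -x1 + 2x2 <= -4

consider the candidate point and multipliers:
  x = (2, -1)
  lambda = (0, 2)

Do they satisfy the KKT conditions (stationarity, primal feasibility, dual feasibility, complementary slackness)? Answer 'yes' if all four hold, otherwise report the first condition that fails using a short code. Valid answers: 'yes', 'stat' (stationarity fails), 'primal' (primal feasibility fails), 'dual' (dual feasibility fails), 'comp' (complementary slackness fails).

Gradient of f: grad f(x) = Q x + c = (2, -4)
Constraint values g_i(x) = a_i^T x - b_i:
  g_1((2, -1)) = -2
  g_2((2, -1)) = 0
Stationarity residual: grad f(x) + sum_i lambda_i a_i = (0, 0)
  -> stationarity OK
Primal feasibility (all g_i <= 0): OK
Dual feasibility (all lambda_i >= 0): OK
Complementary slackness (lambda_i * g_i(x) = 0 for all i): OK

Verdict: yes, KKT holds.

yes


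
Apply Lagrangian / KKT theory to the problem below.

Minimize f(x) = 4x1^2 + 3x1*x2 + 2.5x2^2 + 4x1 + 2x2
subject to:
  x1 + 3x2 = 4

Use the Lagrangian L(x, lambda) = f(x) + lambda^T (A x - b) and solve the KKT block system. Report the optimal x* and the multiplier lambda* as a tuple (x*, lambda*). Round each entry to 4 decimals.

Form the Lagrangian:
  L(x, lambda) = (1/2) x^T Q x + c^T x + lambda^T (A x - b)
Stationarity (grad_x L = 0): Q x + c + A^T lambda = 0.
Primal feasibility: A x = b.

This gives the KKT block system:
  [ Q   A^T ] [ x     ]   [-c ]
  [ A    0  ] [ lambda ] = [ b ]

Solving the linear system:
  x*      = (-0.7797, 1.5932)
  lambda* = (-2.5424)
  f(x*)   = 5.1186

x* = (-0.7797, 1.5932), lambda* = (-2.5424)


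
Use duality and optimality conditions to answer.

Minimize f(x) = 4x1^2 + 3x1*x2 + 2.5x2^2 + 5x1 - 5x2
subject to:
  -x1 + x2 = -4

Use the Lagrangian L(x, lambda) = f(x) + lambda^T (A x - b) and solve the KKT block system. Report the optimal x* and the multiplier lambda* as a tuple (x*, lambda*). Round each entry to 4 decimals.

Form the Lagrangian:
  L(x, lambda) = (1/2) x^T Q x + c^T x + lambda^T (A x - b)
Stationarity (grad_x L = 0): Q x + c + A^T lambda = 0.
Primal feasibility: A x = b.

This gives the KKT block system:
  [ Q   A^T ] [ x     ]   [-c ]
  [ A    0  ] [ lambda ] = [ b ]

Solving the linear system:
  x*      = (1.6842, -2.3158)
  lambda* = (11.5263)
  f(x*)   = 33.0526

x* = (1.6842, -2.3158), lambda* = (11.5263)


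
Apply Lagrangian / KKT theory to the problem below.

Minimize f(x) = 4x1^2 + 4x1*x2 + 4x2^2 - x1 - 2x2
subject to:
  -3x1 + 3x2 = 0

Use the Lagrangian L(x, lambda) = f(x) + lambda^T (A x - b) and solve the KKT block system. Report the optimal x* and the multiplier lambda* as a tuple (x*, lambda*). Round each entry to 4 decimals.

Form the Lagrangian:
  L(x, lambda) = (1/2) x^T Q x + c^T x + lambda^T (A x - b)
Stationarity (grad_x L = 0): Q x + c + A^T lambda = 0.
Primal feasibility: A x = b.

This gives the KKT block system:
  [ Q   A^T ] [ x     ]   [-c ]
  [ A    0  ] [ lambda ] = [ b ]

Solving the linear system:
  x*      = (0.125, 0.125)
  lambda* = (0.1667)
  f(x*)   = -0.1875

x* = (0.125, 0.125), lambda* = (0.1667)
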